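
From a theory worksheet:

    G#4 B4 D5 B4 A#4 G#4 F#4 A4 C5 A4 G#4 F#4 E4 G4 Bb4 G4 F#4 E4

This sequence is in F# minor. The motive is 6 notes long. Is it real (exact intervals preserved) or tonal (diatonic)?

Each cell has the same semitone pattern (3, 3, -3, -1, -2) — intervals are preserved exactly.
And A#4 lies outside F# minor, so the sequence is real rather than tonal.

real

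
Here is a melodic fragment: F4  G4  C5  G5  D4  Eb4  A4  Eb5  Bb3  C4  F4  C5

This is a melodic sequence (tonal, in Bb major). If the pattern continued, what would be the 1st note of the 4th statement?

With 4-note cells, note 1 of each statement runs F4, D4, Bb3.
From Bb3, down a 3rd gives G3.

G3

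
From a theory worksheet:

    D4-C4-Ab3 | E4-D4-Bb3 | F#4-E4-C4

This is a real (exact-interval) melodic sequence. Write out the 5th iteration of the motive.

The 3-note cells begin on D4, E4, F#4 — each up a 2nd from the last.
Continuing the starts: G#4 → A#4.
Statement 5 starts on A#4 and keeps the same exact contour: A#4 G#4 E4.

A#4 G#4 E4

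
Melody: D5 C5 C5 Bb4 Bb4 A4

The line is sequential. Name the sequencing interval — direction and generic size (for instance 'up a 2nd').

down a 2nd

The 2-note cells begin on D5, C5, Bb4 — each down a 2nd from the last.
From D5 to C5: down a 2nd.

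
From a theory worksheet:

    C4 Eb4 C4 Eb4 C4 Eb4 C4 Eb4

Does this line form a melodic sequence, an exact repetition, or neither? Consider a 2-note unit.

Each 2-note cell is identical (C4 Eb4), restated at the same pitch.

repetition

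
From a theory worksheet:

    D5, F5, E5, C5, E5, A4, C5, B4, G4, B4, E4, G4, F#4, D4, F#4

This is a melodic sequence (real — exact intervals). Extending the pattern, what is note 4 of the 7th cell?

The unit is 5 notes. Position-4 pitches of the 3 shown cells: C5, G4, D4.
Extending down a 4th: A3 → E3 → B2 → F#2.

F#2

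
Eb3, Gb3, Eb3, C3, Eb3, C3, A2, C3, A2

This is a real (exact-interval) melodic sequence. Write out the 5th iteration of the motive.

D#2 F#2 D#2

The 3-note cells begin on Eb3, C3, A2 — each down a 3rd from the last.
Extending down a 3rd: F#2 → D#2.
From D#2 the exact shape gives D#2 F#2 D#2.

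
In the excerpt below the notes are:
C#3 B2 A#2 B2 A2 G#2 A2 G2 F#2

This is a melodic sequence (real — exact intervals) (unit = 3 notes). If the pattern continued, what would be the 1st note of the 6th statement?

With 3-note cells, note 1 of each statement runs C#3, B2, A2.
Each moves down a 2nd. Continuing: G2 → F2 → Eb2.

Eb2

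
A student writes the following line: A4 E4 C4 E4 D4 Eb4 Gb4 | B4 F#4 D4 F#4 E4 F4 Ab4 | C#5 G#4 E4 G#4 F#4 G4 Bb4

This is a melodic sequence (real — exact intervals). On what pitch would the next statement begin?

Taking 7-note groups, the heads are A4, B4, C#5: the pattern moves up a 2nd.
One more step up a 2nd gives D#5.

D#5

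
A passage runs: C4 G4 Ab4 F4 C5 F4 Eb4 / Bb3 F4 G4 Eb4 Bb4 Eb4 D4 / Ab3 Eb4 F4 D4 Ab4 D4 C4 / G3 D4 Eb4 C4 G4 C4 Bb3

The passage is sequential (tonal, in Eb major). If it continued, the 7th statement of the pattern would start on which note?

With a 7-note motive the entries are C4, Bb3, Ab3, G3, each down a 2nd from the previous.
Extending the heads down a 2nd: F3 → Eb3 → D3.

D3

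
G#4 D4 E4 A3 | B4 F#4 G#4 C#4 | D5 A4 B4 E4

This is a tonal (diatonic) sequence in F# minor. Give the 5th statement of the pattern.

A5 E5 F#5 B4

Unit = 4 notes; the statements start on G#4, B4, D5, moving up a 3rd each time.
Carrying on: F#5 → A5.
Statement 5 starts on A5 and keeps the same diatonic contour: A5 E5 F#5 B4.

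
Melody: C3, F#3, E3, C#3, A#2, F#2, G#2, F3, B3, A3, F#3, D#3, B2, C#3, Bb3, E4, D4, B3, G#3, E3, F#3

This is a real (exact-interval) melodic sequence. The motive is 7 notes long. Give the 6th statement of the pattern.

Db5 G5 F5 D5 B4 G4 A4

Unit = 7 notes; the statements start on C3, F3, Bb3, moving up a 4th each time.
Continuing the starts: Eb4 → Ab4 → Db5.
From Db5 the exact shape gives Db5 G5 F5 D5 B4 G4 A4.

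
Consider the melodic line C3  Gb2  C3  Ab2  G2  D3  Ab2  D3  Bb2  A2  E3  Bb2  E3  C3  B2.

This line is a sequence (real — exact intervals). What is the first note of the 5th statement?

With a 5-note motive the entries are C3, D3, E3, each up a 2nd from the previous.
Continuing: F#3 → G#3. Statement 5 starts on G#3.

G#3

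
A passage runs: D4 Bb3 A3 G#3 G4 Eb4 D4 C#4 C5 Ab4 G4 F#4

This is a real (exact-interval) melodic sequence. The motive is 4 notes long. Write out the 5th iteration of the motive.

Taking 4-note groups, the heads are D4, G4, C5: the pattern moves up a 4th.
Continuing the starts: F5 → Bb5.
Statement 5 starts on Bb5 and keeps the same exact contour: Bb5 Gb5 F5 E5.

Bb5 Gb5 F5 E5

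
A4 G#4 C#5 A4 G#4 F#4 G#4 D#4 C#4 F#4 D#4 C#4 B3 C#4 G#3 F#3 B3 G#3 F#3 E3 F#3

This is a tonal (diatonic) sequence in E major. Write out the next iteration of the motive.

C#3 B2 E3 C#3 B2 A2 B2

The 7-note cells begin on A4, D#4, G#3 — each down a 5th from the last.
From C#3 the diatonic shape gives C#3 B2 E3 C#3 B2 A2 B2.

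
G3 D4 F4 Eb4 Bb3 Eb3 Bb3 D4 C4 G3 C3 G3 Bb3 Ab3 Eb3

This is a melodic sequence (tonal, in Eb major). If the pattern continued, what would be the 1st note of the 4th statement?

Ab2

With 5-note cells, note 1 of each statement runs G3, Eb3, C3.
From C3, down a 3rd gives Ab2.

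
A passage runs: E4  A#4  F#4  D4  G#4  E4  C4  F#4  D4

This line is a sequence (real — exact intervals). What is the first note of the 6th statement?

Taking 3-note groups, the heads are E4, D4, C4: the pattern moves down a 2nd.
Extending the heads down a 2nd: Bb3 → Ab3 → Gb3.

Gb3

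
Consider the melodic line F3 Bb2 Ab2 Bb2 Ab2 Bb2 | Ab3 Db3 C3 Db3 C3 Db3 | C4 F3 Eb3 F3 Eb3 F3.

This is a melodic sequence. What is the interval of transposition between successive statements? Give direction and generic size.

up a 3rd

Unit = 6 notes; the statements start on F3, Ab3, C4, moving up a 3rd each time.
From F3 to Ab3: up a 3rd.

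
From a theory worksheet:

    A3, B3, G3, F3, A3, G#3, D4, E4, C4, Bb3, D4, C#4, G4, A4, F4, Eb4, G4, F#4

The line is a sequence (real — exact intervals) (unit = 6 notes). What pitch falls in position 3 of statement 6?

With 6-note cells, note 3 of each statement runs G3, C4, F4.
Extending up a 4th: Bb4 → Eb5 → Ab5.

Ab5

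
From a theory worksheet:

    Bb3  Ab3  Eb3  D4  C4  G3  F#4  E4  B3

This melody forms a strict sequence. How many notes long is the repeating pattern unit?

9 notes total. Splitting into 3 groups of 3:
Bb3 Ab3 Eb3 | D4 C4 G3 | F#4 E4 B3
That's a consistent up a 3rd shift per cell, and no other grouping gives one.

3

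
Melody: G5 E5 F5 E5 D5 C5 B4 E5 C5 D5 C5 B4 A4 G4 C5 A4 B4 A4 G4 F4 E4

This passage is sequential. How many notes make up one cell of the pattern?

7

Try groups of 7 (3 cells in 21 notes):
G5 E5 F5 E5 D5 C5 B4 | E5 C5 D5 C5 B4 A4 G4 | C5 A4 B4 A4 G4 F4 E4
That's a consistent down a 3rd shift per cell, and no other grouping gives one.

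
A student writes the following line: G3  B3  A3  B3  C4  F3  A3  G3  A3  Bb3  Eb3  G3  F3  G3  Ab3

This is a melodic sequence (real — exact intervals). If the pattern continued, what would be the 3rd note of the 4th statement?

Eb3

With 5-note cells, note 3 of each statement runs A3, G3, F3.
Each moves down a 2nd; the next is Eb3.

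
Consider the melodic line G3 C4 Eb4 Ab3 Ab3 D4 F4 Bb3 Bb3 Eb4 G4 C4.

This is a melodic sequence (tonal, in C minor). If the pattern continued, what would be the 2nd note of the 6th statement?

The unit is 4 notes. Position-2 pitches of the 3 shown cells: C4, D4, Eb4.
Extending up a 2nd: F4 → G4 → Ab4.

Ab4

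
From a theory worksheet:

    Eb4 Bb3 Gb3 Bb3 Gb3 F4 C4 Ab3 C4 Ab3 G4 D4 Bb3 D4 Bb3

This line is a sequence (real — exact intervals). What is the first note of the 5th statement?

The 5-note cells begin on Eb4, F4, G4 — each up a 2nd from the last.
Continuing: A4 → B4. Statement 5 starts on B4.

B4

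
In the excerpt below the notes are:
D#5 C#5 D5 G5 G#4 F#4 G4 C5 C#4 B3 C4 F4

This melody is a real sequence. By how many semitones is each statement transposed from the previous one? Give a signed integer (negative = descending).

-7

Taking 4-note groups, the heads are D#5, G#4, C#4: the pattern moves down a 5th.
Counting half-steps from D#5 to G#4: -7.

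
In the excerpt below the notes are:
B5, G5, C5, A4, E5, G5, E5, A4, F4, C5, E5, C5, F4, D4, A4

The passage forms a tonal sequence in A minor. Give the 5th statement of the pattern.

A4 F4 B3 G3 D4

Unit = 5 notes; the statements start on B5, G5, E5, moving down a 3rd each time.
Continuing the starts: C5 → A4.
So cell 5 is A4 F4 B3 G3 D4.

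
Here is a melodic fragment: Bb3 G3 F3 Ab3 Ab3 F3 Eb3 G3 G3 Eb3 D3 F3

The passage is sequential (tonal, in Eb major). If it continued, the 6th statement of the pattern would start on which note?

Taking 4-note groups, the heads are Bb3, Ab3, G3: the pattern moves down a 2nd.
Continuing: F3 → Eb3 → D3. Statement 6 starts on D3.

D3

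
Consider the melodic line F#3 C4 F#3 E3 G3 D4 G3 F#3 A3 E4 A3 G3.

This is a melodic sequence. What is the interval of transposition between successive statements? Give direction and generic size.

With a 4-note motive the entries are F#3, G3, A3, each up a 2nd from the previous.
From F#3 to G3: up a 2nd.

up a 2nd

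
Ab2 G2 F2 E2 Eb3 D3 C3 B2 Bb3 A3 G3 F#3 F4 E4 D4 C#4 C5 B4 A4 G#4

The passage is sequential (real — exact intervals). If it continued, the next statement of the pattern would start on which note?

The 4-note cells begin on Ab2, Eb3, Bb3, F4, C5 — each up a 5th from the last.
The next head, up a 5th from C5, is G5.

G5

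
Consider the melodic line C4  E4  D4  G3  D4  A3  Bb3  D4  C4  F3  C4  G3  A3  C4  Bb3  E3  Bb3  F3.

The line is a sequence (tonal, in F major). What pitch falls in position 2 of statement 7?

F3

The unit is 6 notes. Position-2 pitches of the 3 shown cells: E4, D4, C4.
Each moves down a 2nd. Continuing: Bb3 → A3 → G3 → F3.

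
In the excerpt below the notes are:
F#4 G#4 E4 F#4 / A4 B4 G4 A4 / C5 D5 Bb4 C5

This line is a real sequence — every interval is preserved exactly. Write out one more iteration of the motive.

Eb5 F5 Db5 Eb5

With a 4-note motive the entries are F#4, A4, C5, each up a 3rd from the previous.
So cell 4 is Eb5 F5 Db5 Eb5.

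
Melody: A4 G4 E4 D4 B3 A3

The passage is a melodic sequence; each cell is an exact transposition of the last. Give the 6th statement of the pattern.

G#2 F#2

The 2-note cells begin on A4, E4, B3 — each down a 4th from the last.
Extending down a 4th: F#3 → C#3 → G#2.
From G#2 the exact shape gives G#2 F#2.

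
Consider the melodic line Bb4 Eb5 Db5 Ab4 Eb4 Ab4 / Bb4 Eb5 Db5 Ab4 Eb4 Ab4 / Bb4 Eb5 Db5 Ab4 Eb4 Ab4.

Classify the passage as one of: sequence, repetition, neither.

Each 6-note cell is identical (Bb4 Eb5 Db5 Ab4 Eb4 Ab4), restated at the same pitch.

repetition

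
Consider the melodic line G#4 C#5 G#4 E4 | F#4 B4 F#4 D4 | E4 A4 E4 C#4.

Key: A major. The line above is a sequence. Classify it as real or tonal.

Every note is diatonic to A major.
Cell 1 has -4 semitones from note 3 to 4, but cell 3 has -3 — the interval quality changes while the contour stays the same, which is the hallmark of a tonal sequence.

tonal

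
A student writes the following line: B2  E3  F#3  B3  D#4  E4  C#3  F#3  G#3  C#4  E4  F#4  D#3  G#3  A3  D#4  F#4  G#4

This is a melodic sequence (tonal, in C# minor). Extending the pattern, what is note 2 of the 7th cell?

D#4

With 6-note cells, note 2 of each statement runs E3, F#3, G#3.
Carrying that up a 2nd forward: A3 → B3 → C#4 → D#4.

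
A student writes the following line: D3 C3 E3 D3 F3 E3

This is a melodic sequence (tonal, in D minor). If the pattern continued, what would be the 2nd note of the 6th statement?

A3

With 2-note cells, note 2 of each statement runs C3, D3, E3.
Carrying that up a 2nd forward: F3 → G3 → A3.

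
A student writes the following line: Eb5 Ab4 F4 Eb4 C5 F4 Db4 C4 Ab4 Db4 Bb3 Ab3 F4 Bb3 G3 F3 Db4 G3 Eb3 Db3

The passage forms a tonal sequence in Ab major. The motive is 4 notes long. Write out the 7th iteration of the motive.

Unit = 4 notes; the statements start on Eb5, C5, Ab4, F4, Db4, moving down a 3rd each time.
Continuing the starts: Bb3 → G3.
Statement 7 starts on G3 and keeps the same diatonic contour: G3 C3 Ab2 G2.

G3 C3 Ab2 G2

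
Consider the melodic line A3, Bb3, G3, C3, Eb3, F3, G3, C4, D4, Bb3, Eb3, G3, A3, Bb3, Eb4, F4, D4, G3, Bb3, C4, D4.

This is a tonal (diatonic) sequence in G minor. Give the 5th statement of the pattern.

Bb4 C5 A4 D4 F4 G4 A4

Taking 7-note groups, the heads are A3, C4, Eb4: the pattern moves up a 3rd.
Carrying on: G4 → Bb4.
Statement 5 starts on Bb4 and keeps the same diatonic contour: Bb4 C5 A4 D4 F4 G4 A4.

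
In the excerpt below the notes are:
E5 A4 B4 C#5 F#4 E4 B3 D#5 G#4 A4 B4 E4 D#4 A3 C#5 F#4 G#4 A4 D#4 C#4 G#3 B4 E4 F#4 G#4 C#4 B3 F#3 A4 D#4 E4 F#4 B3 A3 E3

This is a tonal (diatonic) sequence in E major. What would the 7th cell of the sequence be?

F#4 B3 C#4 D#4 G#3 F#3 C#3

The 7-note cells begin on E5, D#5, C#5, B4, A4 — each down a 2nd from the last.
Carrying on: G#4 → F#4.
Statement 7 starts on F#4 and keeps the same diatonic contour: F#4 B3 C#4 D#4 G#3 F#3 C#3.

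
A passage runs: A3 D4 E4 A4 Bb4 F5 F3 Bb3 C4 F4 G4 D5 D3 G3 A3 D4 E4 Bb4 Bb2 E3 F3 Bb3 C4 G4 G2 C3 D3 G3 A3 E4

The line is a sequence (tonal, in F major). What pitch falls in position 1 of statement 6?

E2

With 6-note cells, note 1 of each statement runs A3, F3, D3, Bb2, G2.
Each moves down a 3rd; the next is E2.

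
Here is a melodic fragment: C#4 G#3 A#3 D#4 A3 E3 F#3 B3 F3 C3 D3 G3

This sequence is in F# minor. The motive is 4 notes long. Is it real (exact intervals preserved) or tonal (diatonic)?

real

Each cell has the same semitone pattern (-5, 2, 5) — intervals are preserved exactly.
And A#3 lies outside F# minor, so the sequence is real rather than tonal.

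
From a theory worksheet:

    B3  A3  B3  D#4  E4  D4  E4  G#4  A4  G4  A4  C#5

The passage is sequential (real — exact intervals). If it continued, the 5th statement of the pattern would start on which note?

Unit = 4 notes; the statements start on B3, E4, A4, moving up a 4th each time.
Continuing: D5 → G5. Statement 5 starts on G5.

G5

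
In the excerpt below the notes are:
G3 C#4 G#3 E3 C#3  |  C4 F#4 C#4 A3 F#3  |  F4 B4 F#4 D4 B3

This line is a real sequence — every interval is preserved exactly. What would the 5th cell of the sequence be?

Eb5 A5 E5 C5 A4

Unit = 5 notes; the statements start on G3, C4, F4, moving up a 4th each time.
Extending up a 4th: Bb4 → Eb5.
Statement 5 starts on Eb5 and keeps the same exact contour: Eb5 A5 E5 C5 A4.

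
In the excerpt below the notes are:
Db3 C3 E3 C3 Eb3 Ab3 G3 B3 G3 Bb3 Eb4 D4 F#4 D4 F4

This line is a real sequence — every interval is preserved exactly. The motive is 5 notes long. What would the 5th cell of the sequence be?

The 5-note cells begin on Db3, Ab3, Eb4 — each up a 5th from the last.
Extending up a 5th: Bb4 → F5.
Statement 5 starts on F5 and keeps the same exact contour: F5 E5 G#5 E5 G5.

F5 E5 G#5 E5 G5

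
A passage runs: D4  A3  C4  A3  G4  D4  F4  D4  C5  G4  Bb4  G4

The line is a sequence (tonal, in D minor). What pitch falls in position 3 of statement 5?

Grouping in 4s, the 3rd note of each cell is C4, F4, Bb4.
Each moves up a 4th. Continuing: E5 → A5.

A5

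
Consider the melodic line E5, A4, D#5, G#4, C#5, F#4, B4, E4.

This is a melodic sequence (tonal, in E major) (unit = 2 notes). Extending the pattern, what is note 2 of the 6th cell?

Grouping in 2s, the 2nd note of each cell is A4, G#4, F#4, E4.
Carrying that down a 2nd forward: D#4 → C#4.

C#4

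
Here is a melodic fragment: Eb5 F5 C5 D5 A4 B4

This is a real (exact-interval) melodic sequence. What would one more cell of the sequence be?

Taking 2-note groups, the heads are Eb5, C5, A4: the pattern moves down a 3rd.
So cell 4 is F#4 G#4.

F#4 G#4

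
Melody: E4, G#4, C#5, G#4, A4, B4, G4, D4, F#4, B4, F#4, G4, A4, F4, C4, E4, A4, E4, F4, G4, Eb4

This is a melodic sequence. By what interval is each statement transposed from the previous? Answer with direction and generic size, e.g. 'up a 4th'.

The 7-note cells begin on E4, D4, C4 — each down a 2nd from the last.
From E4 to D4: down a 2nd.

down a 2nd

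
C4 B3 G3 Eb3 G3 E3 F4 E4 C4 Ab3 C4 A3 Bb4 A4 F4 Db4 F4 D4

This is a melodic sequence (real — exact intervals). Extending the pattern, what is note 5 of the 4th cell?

The unit is 6 notes. Position-5 pitches of the 3 shown cells: G3, C4, F4.
Each moves up a 4th; the next is Bb4.

Bb4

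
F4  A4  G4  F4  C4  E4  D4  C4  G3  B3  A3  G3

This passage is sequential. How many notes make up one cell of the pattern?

4

Try groups of 4 (3 cells in 12 notes):
F4 A4 G4 F4 | C4 E4 D4 C4 | G3 B3 A3 G3
Every group is a transposition down a 4th of the one before; no shorter unit works.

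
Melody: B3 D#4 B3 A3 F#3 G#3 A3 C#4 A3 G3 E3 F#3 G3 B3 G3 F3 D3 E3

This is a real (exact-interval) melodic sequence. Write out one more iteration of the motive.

Unit = 6 notes; the statements start on B3, A3, G3, moving down a 2nd each time.
So cell 4 is F3 A3 F3 Eb3 C3 D3.

F3 A3 F3 Eb3 C3 D3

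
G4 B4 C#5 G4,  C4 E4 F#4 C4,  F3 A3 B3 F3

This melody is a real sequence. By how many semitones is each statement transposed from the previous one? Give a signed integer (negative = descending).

-7

The 4-note cells begin on G4, C4, F3 — each down a 5th from the last.
Counting half-steps from G4 to C4: -7.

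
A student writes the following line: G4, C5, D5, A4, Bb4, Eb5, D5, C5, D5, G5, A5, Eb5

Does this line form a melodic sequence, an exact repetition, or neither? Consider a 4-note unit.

Note 3 of cell 2 is D5; if this were a sequence it would be F5. No unit length gives a consistent transposition pattern.

neither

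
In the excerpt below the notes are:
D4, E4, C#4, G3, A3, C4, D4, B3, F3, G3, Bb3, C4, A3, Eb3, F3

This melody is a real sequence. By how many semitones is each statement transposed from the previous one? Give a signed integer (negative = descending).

Taking 5-note groups, the heads are D4, C4, Bb3: the pattern moves down a 2nd.
D4→C4 is 60 − 62 = -2 semitones.

-2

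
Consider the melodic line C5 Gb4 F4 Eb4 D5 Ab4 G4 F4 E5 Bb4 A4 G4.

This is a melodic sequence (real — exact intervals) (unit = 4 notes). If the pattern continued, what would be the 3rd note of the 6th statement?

D#5

The unit is 4 notes. Position-3 pitches of the 3 shown cells: F4, G4, A4.
Carrying that up a 2nd forward: B4 → C#5 → D#5.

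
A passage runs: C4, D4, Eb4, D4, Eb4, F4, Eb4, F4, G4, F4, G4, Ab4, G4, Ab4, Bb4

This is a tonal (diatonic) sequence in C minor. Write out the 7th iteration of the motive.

Bb4 C5 D5

With a 3-note motive the entries are C4, D4, Eb4, F4, G4, each up a 2nd from the previous.
Continuing the starts: Ab4 → Bb4.
So cell 7 is Bb4 C5 D5.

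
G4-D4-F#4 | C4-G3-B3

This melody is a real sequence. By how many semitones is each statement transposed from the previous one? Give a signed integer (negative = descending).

-7

The 3-note cells begin on G4, C4 — each down a 5th from the last.
G4 to C4 spans -7 semitones.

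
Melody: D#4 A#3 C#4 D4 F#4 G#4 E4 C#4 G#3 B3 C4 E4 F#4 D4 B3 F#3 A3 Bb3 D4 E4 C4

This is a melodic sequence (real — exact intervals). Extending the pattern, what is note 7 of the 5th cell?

Grouping in 7s, the 7th note of each cell is E4, D4, C4.
Each moves down a 2nd. Continuing: Bb3 → Ab3.

Ab3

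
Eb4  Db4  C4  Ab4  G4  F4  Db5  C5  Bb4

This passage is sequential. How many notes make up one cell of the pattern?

9 notes total. Splitting into 3 groups of 3:
Eb4 Db4 C4 | Ab4 G4 F4 | Db5 C5 Bb4
Each cell is the previous one up a 4th — so the unit is 3 notes.

3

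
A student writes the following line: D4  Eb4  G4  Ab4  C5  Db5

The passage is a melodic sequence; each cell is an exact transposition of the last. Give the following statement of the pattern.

Taking 2-note groups, the heads are D4, G4, C5: the pattern moves up a 4th.
From F5 the exact shape gives F5 Gb5.

F5 Gb5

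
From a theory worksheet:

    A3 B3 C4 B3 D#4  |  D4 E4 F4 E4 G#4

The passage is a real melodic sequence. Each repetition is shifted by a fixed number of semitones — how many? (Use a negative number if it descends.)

5

Taking 5-note groups, the heads are A3, D4: the pattern moves up a 4th.
Counting half-steps from A3 to D4: 5.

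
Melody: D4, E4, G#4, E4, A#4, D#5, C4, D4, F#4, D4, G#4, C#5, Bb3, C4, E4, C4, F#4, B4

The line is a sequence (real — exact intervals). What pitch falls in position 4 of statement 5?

The unit is 6 notes. Position-4 pitches of the 3 shown cells: E4, D4, C4.
Each moves down a 2nd. Continuing: Bb3 → Ab3.

Ab3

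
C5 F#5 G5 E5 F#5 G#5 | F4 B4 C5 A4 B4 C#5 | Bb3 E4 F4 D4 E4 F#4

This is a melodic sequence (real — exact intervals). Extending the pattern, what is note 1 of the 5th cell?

Ab2

The unit is 6 notes. Position-1 pitches of the 3 shown cells: C5, F4, Bb3.
Carrying that down a 5th forward: Eb3 → Ab2.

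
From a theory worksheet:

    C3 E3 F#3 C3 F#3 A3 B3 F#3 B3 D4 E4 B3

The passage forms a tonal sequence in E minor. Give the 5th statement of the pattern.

A4 C5 D5 A4

Taking 4-note groups, the heads are C3, F#3, B3: the pattern moves up a 4th.
Continuing the starts: E4 → A4.
Statement 5 starts on A4 and keeps the same diatonic contour: A4 C5 D5 A4.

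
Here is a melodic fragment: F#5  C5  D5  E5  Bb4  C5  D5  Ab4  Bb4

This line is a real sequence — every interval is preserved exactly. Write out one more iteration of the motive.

C5 Gb4 Ab4

With a 3-note motive the entries are F#5, E5, D5, each down a 2nd from the previous.
So cell 4 is C5 Gb4 Ab4.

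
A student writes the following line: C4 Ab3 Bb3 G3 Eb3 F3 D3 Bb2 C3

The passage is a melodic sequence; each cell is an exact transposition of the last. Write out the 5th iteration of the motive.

E2 C2 D2

With a 3-note motive the entries are C4, G3, D3, each down a 4th from the previous.
Extending down a 4th: A2 → E2.
So cell 5 is E2 C2 D2.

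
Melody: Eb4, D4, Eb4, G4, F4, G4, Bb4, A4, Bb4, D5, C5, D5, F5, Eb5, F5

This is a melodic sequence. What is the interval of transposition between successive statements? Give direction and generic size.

Taking 3-note groups, the heads are Eb4, G4, Bb4, D5, F5: the pattern moves up a 3rd.
From Eb4 to G4: up a 3rd.

up a 3rd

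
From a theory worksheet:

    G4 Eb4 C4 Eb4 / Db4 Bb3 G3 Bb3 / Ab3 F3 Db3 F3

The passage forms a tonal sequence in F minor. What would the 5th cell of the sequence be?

The 4-note cells begin on G4, Db4, Ab3 — each down a 4th from the last.
Continuing the starts: Eb3 → Bb2.
So cell 5 is Bb2 G2 Eb2 G2.

Bb2 G2 Eb2 G2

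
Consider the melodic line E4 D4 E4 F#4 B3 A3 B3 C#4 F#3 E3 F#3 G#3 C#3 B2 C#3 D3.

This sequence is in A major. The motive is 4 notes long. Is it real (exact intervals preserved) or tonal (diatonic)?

Every note is diatonic to A major.
Cell 1 has +2 semitones from note 3 to 4, but cell 4 has +1 — the interval quality changes while the contour stays the same, which is the hallmark of a tonal sequence.

tonal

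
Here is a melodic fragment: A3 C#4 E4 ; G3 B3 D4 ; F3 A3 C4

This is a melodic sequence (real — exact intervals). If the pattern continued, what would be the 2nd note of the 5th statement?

Grouping in 3s, the 2nd note of each cell is C#4, B3, A3.
Extending down a 2nd: G3 → F3.

F3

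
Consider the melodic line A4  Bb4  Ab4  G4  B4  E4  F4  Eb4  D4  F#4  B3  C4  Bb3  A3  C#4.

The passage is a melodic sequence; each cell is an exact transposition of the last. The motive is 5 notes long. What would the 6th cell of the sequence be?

Unit = 5 notes; the statements start on A4, E4, B3, moving down a 4th each time.
Carrying on: F#3 → C#3 → G#2.
From G#2 the exact shape gives G#2 A2 G2 F#2 A#2.

G#2 A2 G2 F#2 A#2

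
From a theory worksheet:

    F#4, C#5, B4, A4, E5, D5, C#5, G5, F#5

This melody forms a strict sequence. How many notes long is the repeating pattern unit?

3

There are 9 notes; a 3-note unit gives 3 cells:
F#4 C#5 B4 | A4 E5 D5 | C#5 G5 F#5
Every group is a transposition up a 3rd of the one before; no shorter unit works.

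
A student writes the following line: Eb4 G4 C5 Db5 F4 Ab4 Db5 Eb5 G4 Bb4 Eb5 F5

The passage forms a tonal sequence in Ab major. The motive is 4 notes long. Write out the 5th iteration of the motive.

Bb4 Db5 G5 Ab5

With a 4-note motive the entries are Eb4, F4, G4, each up a 2nd from the previous.
Extending up a 2nd: Ab4 → Bb4.
Statement 5 starts on Bb4 and keeps the same diatonic contour: Bb4 Db5 G5 Ab5.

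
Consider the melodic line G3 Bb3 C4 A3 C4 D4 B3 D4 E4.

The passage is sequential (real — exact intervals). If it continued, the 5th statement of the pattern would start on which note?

The 3-note cells begin on G3, A3, B3 — each up a 2nd from the last.
Continuing: C#4 → D#4. Statement 5 starts on D#4.

D#4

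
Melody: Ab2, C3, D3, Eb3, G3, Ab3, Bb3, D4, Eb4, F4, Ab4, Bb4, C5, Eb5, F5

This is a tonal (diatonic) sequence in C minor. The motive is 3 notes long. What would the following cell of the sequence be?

The 3-note cells begin on Ab2, Eb3, Bb3, F4, C5 — each up a 5th from the last.
So cell 6 is G5 Bb5 C6.

G5 Bb5 C6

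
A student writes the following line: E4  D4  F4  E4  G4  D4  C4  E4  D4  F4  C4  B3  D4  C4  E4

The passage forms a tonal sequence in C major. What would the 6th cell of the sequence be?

G3 F3 A3 G3 B3

The 5-note cells begin on E4, D4, C4 — each down a 2nd from the last.
Carrying on: B3 → A3 → G3.
Statement 6 starts on G3 and keeps the same diatonic contour: G3 F3 A3 G3 B3.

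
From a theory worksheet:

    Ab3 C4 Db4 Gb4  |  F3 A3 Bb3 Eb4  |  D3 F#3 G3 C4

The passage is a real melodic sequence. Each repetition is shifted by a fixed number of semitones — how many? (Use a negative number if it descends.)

The 4-note cells begin on Ab3, F3, D3 — each down a 3rd from the last.
Counting half-steps from Ab3 to F3: -3.

-3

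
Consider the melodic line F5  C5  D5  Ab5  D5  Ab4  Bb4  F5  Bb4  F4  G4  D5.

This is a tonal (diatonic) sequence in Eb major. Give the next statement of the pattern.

Taking 4-note groups, the heads are F5, D5, Bb4: the pattern moves down a 3rd.
Statement 4 starts on G4 and keeps the same diatonic contour: G4 D4 Eb4 Bb4.

G4 D4 Eb4 Bb4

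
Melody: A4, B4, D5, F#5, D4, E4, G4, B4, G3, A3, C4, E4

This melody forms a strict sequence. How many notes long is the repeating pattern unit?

4

There are 12 notes; a 4-note unit gives 3 cells:
A4 B4 D5 F#5 | D4 E4 G4 B4 | G3 A3 C4 E4
That's a consistent down a 5th shift per cell, and no other grouping gives one.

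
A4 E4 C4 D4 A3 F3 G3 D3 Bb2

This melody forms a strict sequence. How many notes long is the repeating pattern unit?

3

Try groups of 3 (3 cells in 9 notes):
A4 E4 C4 | D4 A3 F3 | G3 D3 Bb2
Every group is a transposition down a 5th of the one before; no shorter unit works.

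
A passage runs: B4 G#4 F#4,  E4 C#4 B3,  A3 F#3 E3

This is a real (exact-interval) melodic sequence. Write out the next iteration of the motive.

D3 B2 A2

Unit = 3 notes; the statements start on B4, E4, A3, moving down a 5th each time.
So cell 4 is D3 B2 A2.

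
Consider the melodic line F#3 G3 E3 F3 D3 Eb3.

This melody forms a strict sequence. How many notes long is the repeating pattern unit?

2

Try groups of 2 (3 cells in 6 notes):
F#3 G3 | E3 F3 | D3 Eb3
That's a consistent down a 2nd shift per cell, and no other grouping gives one.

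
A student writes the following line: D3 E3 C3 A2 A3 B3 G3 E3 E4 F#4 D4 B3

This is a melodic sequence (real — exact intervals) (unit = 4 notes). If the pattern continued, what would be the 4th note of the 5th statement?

Grouping in 4s, the 4th note of each cell is A2, E3, B3.
Carrying that up a 5th forward: F#4 → C#5.

C#5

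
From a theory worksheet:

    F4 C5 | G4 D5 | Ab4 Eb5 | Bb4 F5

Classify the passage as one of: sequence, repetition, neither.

Each 2-note cell is the previous one transposed up a 2nd.

sequence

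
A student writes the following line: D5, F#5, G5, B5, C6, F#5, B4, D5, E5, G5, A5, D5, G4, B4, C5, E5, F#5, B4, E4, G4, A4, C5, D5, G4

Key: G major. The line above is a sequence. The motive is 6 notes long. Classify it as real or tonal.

Every note is diatonic to G major.
Cell 1 has +4 semitones from note 1 to 2, but cell 2 has +3 — the interval quality changes while the contour stays the same, which is the hallmark of a tonal sequence.

tonal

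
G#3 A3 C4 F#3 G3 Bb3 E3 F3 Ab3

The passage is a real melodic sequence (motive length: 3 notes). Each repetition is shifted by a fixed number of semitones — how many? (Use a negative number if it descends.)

Unit = 3 notes; the statements start on G#3, F#3, E3, moving down a 2nd each time.
G#3→F#3 is 54 − 56 = -2 semitones.

-2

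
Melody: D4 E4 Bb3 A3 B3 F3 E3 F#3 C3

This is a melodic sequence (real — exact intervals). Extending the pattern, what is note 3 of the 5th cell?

D2

The unit is 3 notes. Position-3 pitches of the 3 shown cells: Bb3, F3, C3.
Each moves down a 4th. Continuing: G2 → D2.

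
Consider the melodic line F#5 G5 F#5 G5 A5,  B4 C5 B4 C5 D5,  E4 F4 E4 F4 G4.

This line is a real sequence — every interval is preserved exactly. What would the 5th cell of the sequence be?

Unit = 5 notes; the statements start on F#5, B4, E4, moving down a 5th each time.
Continuing the starts: A3 → D3.
Statement 5 starts on D3 and keeps the same exact contour: D3 Eb3 D3 Eb3 F3.

D3 Eb3 D3 Eb3 F3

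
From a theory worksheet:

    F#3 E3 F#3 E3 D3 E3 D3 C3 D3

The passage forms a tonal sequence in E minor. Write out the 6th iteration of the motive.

Unit = 3 notes; the statements start on F#3, E3, D3, moving down a 2nd each time.
Extending down a 2nd: C3 → B2 → A2.
From A2 the diatonic shape gives A2 G2 A2.

A2 G2 A2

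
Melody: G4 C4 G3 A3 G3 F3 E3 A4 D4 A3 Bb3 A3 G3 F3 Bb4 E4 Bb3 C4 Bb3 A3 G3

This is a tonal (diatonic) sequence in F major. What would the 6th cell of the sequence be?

With a 7-note motive the entries are G4, A4, Bb4, each up a 2nd from the previous.
Continuing the starts: C5 → D5 → E5.
From E5 the diatonic shape gives E5 A4 E4 F4 E4 D4 C4.

E5 A4 E4 F4 E4 D4 C4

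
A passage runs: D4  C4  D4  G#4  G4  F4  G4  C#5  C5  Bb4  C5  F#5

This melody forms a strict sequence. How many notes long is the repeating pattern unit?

Try groups of 4 (3 cells in 12 notes):
D4 C4 D4 G#4 | G4 F4 G4 C#5 | C5 Bb4 C5 F#5
That's a consistent up a 4th shift per cell, and no other grouping gives one.

4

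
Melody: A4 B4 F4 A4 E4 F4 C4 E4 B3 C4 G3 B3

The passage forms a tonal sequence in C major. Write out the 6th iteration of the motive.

G2 A2 E2 G2

The 4-note cells begin on A4, E4, B3 — each down a 4th from the last.
Continuing the starts: F3 → C3 → G2.
From G2 the diatonic shape gives G2 A2 E2 G2.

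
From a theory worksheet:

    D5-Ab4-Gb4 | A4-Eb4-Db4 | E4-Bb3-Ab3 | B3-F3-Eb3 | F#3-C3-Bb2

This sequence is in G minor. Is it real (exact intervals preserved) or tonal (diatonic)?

Each cell has the same semitone pattern (-6, -2) — intervals are preserved exactly.
And Ab4 lies outside G minor, so the sequence is real rather than tonal.

real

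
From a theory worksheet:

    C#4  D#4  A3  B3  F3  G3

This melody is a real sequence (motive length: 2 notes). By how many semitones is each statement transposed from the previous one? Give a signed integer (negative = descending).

-4

Taking 2-note groups, the heads are C#4, A3, F3: the pattern moves down a 3rd.
Counting half-steps from C#4 to A3: -4.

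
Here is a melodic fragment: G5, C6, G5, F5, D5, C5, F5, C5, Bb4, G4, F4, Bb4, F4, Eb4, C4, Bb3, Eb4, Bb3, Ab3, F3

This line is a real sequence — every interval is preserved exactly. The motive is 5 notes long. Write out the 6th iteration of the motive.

The 5-note cells begin on G5, C5, F4, Bb3 — each down a 5th from the last.
Carrying on: Eb3 → Ab2.
From Ab2 the exact shape gives Ab2 Db3 Ab2 Gb2 Eb2.

Ab2 Db3 Ab2 Gb2 Eb2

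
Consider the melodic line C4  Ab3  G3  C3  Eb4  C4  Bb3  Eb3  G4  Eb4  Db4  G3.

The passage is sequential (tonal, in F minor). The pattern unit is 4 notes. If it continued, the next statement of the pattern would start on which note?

With a 4-note motive the entries are C4, Eb4, G4, each up a 3rd from the previous.
The next head, up a 3rd from G4, is Bb4.

Bb4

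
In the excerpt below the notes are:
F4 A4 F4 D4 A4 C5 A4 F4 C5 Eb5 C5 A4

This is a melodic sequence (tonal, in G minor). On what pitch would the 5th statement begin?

G5

Taking 4-note groups, the heads are F4, A4, C5: the pattern moves up a 3rd.
Extending the heads up a 3rd: Eb5 → G5.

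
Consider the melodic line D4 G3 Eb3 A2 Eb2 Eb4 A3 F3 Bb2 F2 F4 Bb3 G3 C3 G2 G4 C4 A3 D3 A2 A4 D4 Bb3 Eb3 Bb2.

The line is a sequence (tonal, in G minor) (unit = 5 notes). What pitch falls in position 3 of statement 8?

Grouping in 5s, the 3rd note of each cell is Eb3, F3, G3, A3, Bb3.
Each moves up a 2nd. Continuing: C4 → D4 → Eb4.

Eb4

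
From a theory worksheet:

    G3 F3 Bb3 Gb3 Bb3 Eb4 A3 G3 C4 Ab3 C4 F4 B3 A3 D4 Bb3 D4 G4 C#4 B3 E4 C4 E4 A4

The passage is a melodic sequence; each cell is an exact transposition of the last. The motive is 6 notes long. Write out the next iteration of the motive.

D#4 C#4 F#4 D4 F#4 B4

The 6-note cells begin on G3, A3, B3, C#4 — each up a 2nd from the last.
Statement 5 starts on D#4 and keeps the same exact contour: D#4 C#4 F#4 D4 F#4 B4.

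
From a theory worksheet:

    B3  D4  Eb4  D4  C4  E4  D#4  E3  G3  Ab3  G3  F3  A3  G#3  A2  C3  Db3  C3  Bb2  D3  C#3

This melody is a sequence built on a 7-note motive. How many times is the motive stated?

21 notes in groups of 7 gives 21/7 = 3 statements.
Starts: B3, E3, A2 — each down a 5th.

3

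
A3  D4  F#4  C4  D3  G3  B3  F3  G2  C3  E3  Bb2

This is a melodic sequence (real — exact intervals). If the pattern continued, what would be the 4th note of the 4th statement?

Grouping in 4s, the 4th note of each cell is C4, F3, Bb2.
From Bb2, down a 5th gives Eb2.

Eb2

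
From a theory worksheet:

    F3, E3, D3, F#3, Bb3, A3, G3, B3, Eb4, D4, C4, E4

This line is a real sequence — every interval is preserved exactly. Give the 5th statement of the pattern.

Taking 4-note groups, the heads are F3, Bb3, Eb4: the pattern moves up a 4th.
Carrying on: Ab4 → Db5.
From Db5 the exact shape gives Db5 C5 Bb4 D5.

Db5 C5 Bb4 D5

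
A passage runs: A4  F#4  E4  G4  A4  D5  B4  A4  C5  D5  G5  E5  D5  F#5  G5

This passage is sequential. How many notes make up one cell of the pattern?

15 notes total. Splitting into 3 groups of 5:
A4 F#4 E4 G4 A4 | D5 B4 A4 C5 D5 | G5 E5 D5 F#5 G5
Each cell is the previous one up a 4th — so the unit is 5 notes.

5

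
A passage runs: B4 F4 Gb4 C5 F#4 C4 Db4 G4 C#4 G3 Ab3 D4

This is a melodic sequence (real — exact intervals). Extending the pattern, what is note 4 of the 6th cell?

B2

With 4-note cells, note 4 of each statement runs C5, G4, D4.
Carrying that down a 4th forward: A3 → E3 → B2.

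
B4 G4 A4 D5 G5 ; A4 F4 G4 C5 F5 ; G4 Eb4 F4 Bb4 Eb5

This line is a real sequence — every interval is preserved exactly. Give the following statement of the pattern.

F4 Db4 Eb4 Ab4 Db5

With a 5-note motive the entries are B4, A4, G4, each down a 2nd from the previous.
From F4 the exact shape gives F4 Db4 Eb4 Ab4 Db5.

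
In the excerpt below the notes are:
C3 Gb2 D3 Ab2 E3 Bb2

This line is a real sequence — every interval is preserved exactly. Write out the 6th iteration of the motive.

A#3 E3

Taking 2-note groups, the heads are C3, D3, E3: the pattern moves up a 2nd.
Extending up a 2nd: F#3 → G#3 → A#3.
Statement 6 starts on A#3 and keeps the same exact contour: A#3 E3.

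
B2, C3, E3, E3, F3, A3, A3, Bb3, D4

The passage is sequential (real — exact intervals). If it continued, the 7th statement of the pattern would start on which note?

F5

Taking 3-note groups, the heads are B2, E3, A3: the pattern moves up a 4th.
Extending the heads up a 4th: D4 → G4 → C5 → F5.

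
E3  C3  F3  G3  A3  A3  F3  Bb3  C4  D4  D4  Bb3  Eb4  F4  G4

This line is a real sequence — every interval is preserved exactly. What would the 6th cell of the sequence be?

F5 Db5 Gb5 Ab5 Bb5

Unit = 5 notes; the statements start on E3, A3, D4, moving up a 4th each time.
Extending up a 4th: G4 → C5 → F5.
So cell 6 is F5 Db5 Gb5 Ab5 Bb5.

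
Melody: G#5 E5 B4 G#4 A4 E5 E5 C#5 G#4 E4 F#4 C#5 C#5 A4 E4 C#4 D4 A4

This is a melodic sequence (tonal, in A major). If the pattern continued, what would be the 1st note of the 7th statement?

B3

The unit is 6 notes. Position-1 pitches of the 3 shown cells: G#5, E5, C#5.
Each moves down a 3rd. Continuing: A4 → F#4 → D4 → B3.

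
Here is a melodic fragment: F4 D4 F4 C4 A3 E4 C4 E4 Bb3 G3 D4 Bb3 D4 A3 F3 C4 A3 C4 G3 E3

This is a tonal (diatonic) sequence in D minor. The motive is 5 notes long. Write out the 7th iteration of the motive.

G3 E3 G3 D3 Bb2

With a 5-note motive the entries are F4, E4, D4, C4, each down a 2nd from the previous.
Extending down a 2nd: Bb3 → A3 → G3.
From G3 the diatonic shape gives G3 E3 G3 D3 Bb2.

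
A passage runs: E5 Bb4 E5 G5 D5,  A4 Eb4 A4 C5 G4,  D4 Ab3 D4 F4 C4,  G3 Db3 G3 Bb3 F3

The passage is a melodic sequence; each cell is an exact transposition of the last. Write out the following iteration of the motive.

C3 Gb2 C3 Eb3 Bb2

The 5-note cells begin on E5, A4, D4, G3 — each down a 5th from the last.
From C3 the exact shape gives C3 Gb2 C3 Eb3 Bb2.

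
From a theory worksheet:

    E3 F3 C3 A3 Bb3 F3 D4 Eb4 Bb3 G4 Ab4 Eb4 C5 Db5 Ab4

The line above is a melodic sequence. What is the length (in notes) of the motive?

3

There are 15 notes; a 3-note unit gives 5 cells:
E3 F3 C3 | A3 Bb3 F3 | D4 Eb4 Bb3 | G4 Ab4 Eb4 | C5 Db5 Ab4
That's a consistent up a 4th shift per cell, and no other grouping gives one.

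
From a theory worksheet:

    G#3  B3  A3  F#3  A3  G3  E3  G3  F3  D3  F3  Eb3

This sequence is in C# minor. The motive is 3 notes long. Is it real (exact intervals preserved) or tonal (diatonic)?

Each cell has the same semitone pattern (3, -2) — intervals are preserved exactly.
And G3 lies outside C# minor, so the sequence is real rather than tonal.

real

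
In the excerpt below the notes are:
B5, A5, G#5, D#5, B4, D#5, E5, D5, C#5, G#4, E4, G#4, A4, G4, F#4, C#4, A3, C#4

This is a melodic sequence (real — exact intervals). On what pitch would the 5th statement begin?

G3

With a 6-note motive the entries are B5, E5, A4, each down a 5th from the previous.
Continuing: D4 → G3. Statement 5 starts on G3.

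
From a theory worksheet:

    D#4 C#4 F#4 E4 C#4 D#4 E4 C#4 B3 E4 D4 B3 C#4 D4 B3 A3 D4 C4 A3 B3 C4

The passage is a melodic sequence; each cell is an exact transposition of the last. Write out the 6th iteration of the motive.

F3 Eb3 Ab3 Gb3 Eb3 F3 Gb3

Unit = 7 notes; the statements start on D#4, C#4, B3, moving down a 2nd each time.
Continuing the starts: A3 → G3 → F3.
Statement 6 starts on F3 and keeps the same exact contour: F3 Eb3 Ab3 Gb3 Eb3 F3 Gb3.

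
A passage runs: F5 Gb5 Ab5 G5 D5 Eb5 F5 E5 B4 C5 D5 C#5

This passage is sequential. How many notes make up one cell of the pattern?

4

Try groups of 4 (3 cells in 12 notes):
F5 Gb5 Ab5 G5 | D5 Eb5 F5 E5 | B4 C5 D5 C#5
Every group is a transposition down a 3rd of the one before; no shorter unit works.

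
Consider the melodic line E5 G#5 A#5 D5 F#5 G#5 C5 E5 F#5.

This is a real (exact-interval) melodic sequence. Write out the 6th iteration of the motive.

Unit = 3 notes; the statements start on E5, D5, C5, moving down a 2nd each time.
Carrying on: Bb4 → Ab4 → Gb4.
So cell 6 is Gb4 Bb4 C5.

Gb4 Bb4 C5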